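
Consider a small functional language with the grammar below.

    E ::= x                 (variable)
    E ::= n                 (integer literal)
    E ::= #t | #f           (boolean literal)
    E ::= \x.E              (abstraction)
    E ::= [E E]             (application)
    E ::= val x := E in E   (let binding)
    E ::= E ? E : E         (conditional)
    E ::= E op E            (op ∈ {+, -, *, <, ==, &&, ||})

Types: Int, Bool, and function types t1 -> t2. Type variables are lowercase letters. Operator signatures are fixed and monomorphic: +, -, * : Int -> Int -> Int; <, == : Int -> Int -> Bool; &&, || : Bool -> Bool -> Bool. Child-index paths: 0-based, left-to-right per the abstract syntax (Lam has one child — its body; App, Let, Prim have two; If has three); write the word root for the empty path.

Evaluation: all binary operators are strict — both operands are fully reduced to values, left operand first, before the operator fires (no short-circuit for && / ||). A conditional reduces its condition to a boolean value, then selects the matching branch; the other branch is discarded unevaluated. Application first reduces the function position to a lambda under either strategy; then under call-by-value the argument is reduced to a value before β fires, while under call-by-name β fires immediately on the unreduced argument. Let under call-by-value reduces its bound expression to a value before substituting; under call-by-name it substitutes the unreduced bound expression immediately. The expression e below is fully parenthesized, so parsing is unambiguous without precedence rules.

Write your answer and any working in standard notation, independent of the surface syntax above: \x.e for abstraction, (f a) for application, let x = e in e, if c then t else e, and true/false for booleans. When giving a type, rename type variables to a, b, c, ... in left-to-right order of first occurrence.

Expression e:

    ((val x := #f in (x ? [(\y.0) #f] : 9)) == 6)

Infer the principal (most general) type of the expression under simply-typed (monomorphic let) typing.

Answer: Bool

Trace:
let x : Bool
x : Bool
  unify Bool ~ Bool
\y._ : a -> Int
  unify a -> Int ~ Bool -> b
  unify a ~ Bool
  unify Int ~ b
_ _ : Int
  unify Int ~ Int
  unify Int ~ Int
  unify Int ~ Int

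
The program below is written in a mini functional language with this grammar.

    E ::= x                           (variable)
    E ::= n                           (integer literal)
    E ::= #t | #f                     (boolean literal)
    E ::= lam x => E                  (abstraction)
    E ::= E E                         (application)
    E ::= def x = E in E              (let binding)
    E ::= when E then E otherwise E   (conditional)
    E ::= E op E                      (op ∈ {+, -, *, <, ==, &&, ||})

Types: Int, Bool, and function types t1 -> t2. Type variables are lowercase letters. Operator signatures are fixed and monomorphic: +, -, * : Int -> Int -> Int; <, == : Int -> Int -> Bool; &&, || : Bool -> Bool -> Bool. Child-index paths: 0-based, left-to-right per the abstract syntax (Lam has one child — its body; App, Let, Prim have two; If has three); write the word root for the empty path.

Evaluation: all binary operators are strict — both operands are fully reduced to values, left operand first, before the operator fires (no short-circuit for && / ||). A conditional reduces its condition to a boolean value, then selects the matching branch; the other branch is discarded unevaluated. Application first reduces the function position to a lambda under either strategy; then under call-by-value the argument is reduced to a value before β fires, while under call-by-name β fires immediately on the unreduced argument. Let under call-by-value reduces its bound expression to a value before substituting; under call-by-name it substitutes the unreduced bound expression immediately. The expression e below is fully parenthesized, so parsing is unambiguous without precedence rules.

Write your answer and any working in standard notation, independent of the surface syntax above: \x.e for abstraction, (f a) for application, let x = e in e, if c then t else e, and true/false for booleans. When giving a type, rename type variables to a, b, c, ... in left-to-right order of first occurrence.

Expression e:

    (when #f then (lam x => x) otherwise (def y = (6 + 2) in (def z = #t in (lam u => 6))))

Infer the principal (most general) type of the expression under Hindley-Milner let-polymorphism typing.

Answer: Int -> Int

Trace:
  unify Bool ~ Bool
x : a
\x._ : a -> a
  unify Int ~ Int
  unify Int ~ Int
let y : Int
let z : Bool
\u._ : b -> Int
  unify a -> a ~ b -> Int
  unify a ~ b
  unify b ~ Int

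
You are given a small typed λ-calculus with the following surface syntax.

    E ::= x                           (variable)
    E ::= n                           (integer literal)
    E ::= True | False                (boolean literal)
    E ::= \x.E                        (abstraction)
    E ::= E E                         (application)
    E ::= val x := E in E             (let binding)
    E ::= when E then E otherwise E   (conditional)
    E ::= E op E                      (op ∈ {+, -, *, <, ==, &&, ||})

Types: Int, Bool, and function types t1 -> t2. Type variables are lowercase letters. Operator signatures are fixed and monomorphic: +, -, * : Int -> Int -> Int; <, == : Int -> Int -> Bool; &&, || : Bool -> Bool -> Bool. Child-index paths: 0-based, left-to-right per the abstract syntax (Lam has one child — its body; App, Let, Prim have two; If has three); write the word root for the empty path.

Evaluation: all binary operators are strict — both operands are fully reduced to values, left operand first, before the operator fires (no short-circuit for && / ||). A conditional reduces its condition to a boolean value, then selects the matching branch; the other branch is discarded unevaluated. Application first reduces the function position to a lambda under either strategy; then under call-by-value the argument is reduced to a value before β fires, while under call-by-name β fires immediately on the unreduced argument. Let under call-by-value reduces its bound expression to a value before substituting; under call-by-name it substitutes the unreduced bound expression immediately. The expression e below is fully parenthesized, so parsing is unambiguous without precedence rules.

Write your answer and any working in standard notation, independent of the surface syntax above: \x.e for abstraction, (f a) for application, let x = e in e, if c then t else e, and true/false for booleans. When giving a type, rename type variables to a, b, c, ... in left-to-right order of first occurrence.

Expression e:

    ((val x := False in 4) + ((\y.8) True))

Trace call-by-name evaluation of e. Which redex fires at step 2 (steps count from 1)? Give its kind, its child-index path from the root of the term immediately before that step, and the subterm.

Answer: beta at 1 : ((\y.8) true)

Working:
step 0: ((let x = false in 4) + ((\y.8) true))
step 1: [let@0] (4 + ((\y.8) true))
step 2: [beta@1] (4 + 8)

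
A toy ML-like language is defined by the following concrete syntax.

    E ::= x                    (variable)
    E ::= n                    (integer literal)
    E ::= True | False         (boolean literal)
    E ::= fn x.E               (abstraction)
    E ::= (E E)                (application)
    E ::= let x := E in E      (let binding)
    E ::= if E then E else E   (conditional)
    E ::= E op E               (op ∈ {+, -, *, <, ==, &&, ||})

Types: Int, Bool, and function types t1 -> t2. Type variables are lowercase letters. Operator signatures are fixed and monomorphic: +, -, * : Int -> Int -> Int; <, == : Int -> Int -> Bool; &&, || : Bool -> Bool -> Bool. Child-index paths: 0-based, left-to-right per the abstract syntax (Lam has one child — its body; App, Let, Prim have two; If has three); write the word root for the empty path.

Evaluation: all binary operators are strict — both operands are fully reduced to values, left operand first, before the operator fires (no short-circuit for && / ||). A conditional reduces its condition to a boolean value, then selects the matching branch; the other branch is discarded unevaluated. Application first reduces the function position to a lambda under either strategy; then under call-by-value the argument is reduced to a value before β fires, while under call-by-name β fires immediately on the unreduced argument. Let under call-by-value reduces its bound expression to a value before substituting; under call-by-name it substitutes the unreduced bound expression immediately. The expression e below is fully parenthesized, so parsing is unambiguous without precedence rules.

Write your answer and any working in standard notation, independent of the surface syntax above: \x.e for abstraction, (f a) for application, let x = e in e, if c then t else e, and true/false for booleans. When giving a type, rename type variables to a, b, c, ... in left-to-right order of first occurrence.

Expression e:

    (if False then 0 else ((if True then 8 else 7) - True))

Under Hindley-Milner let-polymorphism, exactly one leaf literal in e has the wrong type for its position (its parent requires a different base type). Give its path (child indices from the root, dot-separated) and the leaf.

Answer: 2.1 : true

Trace:
  unify Bool ~ Bool
  unify Bool ~ Bool
  unify Int ~ Int
  unify Int ~ Int
  unify Bool ~ Int
  FAIL: mismatch Bool ~ Int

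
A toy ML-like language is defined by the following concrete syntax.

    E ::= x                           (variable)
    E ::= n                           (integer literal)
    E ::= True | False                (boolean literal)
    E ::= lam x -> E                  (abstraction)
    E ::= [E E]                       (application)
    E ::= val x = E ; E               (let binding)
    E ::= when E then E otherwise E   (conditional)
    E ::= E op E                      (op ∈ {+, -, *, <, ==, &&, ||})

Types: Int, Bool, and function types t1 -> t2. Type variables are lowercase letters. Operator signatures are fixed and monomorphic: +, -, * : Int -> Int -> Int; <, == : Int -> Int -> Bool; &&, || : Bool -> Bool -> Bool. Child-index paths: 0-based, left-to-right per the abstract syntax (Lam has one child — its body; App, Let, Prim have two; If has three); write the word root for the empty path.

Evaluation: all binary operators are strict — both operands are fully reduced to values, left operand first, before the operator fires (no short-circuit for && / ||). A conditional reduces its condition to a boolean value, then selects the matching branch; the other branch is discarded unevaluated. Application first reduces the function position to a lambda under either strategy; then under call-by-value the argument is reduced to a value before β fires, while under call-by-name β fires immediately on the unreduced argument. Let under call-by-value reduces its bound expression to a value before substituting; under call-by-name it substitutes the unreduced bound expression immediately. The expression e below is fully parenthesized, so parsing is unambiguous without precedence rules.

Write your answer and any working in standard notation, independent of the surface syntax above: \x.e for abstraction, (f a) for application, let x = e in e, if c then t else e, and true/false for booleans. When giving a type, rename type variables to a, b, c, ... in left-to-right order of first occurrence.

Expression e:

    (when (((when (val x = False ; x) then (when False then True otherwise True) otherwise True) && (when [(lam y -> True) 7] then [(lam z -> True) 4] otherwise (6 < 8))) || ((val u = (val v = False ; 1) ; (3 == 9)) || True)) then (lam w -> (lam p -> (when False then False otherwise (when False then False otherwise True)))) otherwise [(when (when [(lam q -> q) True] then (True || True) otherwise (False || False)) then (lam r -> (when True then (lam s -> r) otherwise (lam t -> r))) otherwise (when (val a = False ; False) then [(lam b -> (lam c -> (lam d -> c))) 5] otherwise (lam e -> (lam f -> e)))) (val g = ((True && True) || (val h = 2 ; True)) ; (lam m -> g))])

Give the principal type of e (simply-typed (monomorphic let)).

Derivation:
let x : Bool
x : Bool
  unify Bool ~ Bool
  unify Bool ~ Bool
  unify Bool ~ Bool
  unify Bool ~ Bool
  unify Bool ~ Bool
\y._ : a -> Bool
  unify a -> Bool ~ Int -> b
  unify a ~ Int
  unify Bool ~ b
_ _ : Bool
  unify Bool ~ Bool
\z._ : c -> Bool
  unify c -> Bool ~ Int -> d
  unify c ~ Int
  unify Bool ~ d
_ _ : Bool
  unify Int ~ Int
  unify Int ~ Int
  unify Bool ~ Bool
  unify Bool ~ Bool
  unify Bool ~ Bool
let v : Bool
let u : Int
  unify Int ~ Int
  unify Int ~ Int
  unify Bool ~ Bool
  unify Bool ~ Bool
  unify Bool ~ Bool
  unify Bool ~ Bool
  unify Bool ~ Bool
  unify Bool ~ Bool
  unify Bool ~ Bool
  unify Bool ~ Bool
\p._ : f -> Bool
\w._ : e -> f -> Bool
q : g
\q._ : g -> g
  unify g -> g ~ Bool -> h
  unify g ~ Bool
  unify Bool ~ h
_ _ : Bool
  unify Bool ~ Bool
  unify Bool ~ Bool
  unify Bool ~ Bool
  unify Bool ~ Bool
  unify Bool ~ Bool
  unify Bool ~ Bool
  unify Bool ~ Bool
  unify Bool ~ Bool
r : i
\s._ : j -> i
r : i
\t._ : k -> i
  unify j -> i ~ k -> i
  unify j ~ k
  unify i ~ i
\r._ : i -> k -> i
let a : Bool
  unify Bool ~ Bool
c : m
\d._ : n -> m
\c._ : m -> n -> m
\b._ : l -> m -> n -> m
  unify l -> m -> n -> m ~ Int -> o
  unify l ~ Int
  unify m -> n -> m ~ o
_ _ : m -> n -> m
e : p
\f._ : q -> p
\e._ : p -> q -> p
  unify m -> n -> m ~ p -> q -> p
  unify m ~ p
  unify n -> p ~ q -> p
  unify n ~ q
  unify p ~ p
  unify i -> k -> i ~ p -> q -> p
  unify i ~ p
  unify k -> p ~ q -> p
  unify k ~ q
  unify p ~ p
  unify Bool ~ Bool
  unify Bool ~ Bool
  unify Bool ~ Bool
let h : Int
  unify Bool ~ Bool
let g : Bool
g : Bool
\m._ : r -> Bool
  unify p -> q -> p ~ (r -> Bool) -> s
  unify p ~ r -> Bool
  unify q -> r -> Bool ~ s
_ _ : q -> r -> Bool
  unify e -> f -> Bool ~ q -> r -> Bool
  unify e ~ q
  unify f -> Bool ~ r -> Bool
  unify f ~ r
  unify Bool ~ Bool

Answer: a -> b -> Bool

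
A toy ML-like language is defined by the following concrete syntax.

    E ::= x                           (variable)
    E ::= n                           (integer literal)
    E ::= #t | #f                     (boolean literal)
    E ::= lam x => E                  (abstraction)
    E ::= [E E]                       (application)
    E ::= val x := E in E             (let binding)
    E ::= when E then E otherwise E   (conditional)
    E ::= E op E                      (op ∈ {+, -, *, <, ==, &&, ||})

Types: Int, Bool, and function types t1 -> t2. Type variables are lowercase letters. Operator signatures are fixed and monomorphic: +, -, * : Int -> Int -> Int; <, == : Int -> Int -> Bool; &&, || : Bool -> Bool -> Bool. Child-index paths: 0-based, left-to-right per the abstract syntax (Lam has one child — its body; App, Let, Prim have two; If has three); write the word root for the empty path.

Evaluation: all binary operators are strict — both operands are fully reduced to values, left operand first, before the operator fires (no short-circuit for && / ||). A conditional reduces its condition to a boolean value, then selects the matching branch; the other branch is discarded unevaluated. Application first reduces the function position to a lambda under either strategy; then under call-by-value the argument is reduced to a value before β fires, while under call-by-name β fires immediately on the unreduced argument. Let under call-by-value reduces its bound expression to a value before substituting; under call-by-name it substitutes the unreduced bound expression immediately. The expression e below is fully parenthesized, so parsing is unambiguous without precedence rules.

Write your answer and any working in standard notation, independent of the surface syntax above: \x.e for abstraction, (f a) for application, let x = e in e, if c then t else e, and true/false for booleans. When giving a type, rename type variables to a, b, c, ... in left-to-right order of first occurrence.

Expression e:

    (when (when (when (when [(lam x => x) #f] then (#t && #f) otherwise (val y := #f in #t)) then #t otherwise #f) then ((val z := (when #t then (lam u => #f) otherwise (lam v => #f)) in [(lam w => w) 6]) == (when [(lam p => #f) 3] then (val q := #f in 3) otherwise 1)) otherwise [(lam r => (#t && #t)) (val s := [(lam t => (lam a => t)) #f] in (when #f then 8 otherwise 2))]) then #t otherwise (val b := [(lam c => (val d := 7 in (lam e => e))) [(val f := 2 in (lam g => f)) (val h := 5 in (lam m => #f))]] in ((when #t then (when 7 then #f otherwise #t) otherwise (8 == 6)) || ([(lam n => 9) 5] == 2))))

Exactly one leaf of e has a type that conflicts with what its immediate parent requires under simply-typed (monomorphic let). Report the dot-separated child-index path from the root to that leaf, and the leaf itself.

Answer: 2.1.0.1.0 : 7

Trace:
x : a
\x._ : a -> a
  unify a -> a ~ Bool -> b
  unify a ~ Bool
  unify Bool ~ b
_ _ : Bool
  unify Bool ~ Bool
  unify Bool ~ Bool
  unify Bool ~ Bool
let y : Bool
  unify Bool ~ Bool
  unify Bool ~ Bool
  unify Bool ~ Bool
  unify Bool ~ Bool
  unify Bool ~ Bool
\u._ : c -> Bool
\v._ : d -> Bool
  unify c -> Bool ~ d -> Bool
  unify c ~ d
  unify Bool ~ Bool
let z : d -> Bool
w : e
\w._ : e -> e
  unify e -> e ~ Int -> f
  unify e ~ Int
  unify Int ~ f
_ _ : Int
  unify Int ~ Int
\p._ : g -> Bool
  unify g -> Bool ~ Int -> h
  unify g ~ Int
  unify Bool ~ h
_ _ : Bool
  unify Bool ~ Bool
let q : Bool
  unify Int ~ Int
  unify Int ~ Int
  unify Bool ~ Bool
  unify Bool ~ Bool
\r._ : i -> Bool
t : j
\a._ : k -> j
\t._ : j -> k -> j
  unify j -> k -> j ~ Bool -> l
  unify j ~ Bool
  unify k -> Bool ~ l
_ _ : k -> Bool
let s : k -> Bool
  unify Bool ~ Bool
  unify Int ~ Int
  unify i -> Bool ~ Int -> m
  unify i ~ Int
  unify Bool ~ m
_ _ : Bool
  unify Bool ~ Bool
  unify Bool ~ Bool
let d : Int
e : o
\e._ : o -> o
\c._ : n -> o -> o
let f : Int
f : Int
\g._ : p -> Int
let h : Int
\m._ : q -> Bool
  unify p -> Int ~ (q -> Bool) -> r
  unify p ~ q -> Bool
  unify Int ~ r
_ _ : Int
  unify n -> o -> o ~ Int -> s
  unify n ~ Int
  unify o -> o ~ s
_ _ : o -> o
let b : o -> o
  unify Bool ~ Bool
  unify Int ~ Bool
  FAIL: mismatch Int ~ Bool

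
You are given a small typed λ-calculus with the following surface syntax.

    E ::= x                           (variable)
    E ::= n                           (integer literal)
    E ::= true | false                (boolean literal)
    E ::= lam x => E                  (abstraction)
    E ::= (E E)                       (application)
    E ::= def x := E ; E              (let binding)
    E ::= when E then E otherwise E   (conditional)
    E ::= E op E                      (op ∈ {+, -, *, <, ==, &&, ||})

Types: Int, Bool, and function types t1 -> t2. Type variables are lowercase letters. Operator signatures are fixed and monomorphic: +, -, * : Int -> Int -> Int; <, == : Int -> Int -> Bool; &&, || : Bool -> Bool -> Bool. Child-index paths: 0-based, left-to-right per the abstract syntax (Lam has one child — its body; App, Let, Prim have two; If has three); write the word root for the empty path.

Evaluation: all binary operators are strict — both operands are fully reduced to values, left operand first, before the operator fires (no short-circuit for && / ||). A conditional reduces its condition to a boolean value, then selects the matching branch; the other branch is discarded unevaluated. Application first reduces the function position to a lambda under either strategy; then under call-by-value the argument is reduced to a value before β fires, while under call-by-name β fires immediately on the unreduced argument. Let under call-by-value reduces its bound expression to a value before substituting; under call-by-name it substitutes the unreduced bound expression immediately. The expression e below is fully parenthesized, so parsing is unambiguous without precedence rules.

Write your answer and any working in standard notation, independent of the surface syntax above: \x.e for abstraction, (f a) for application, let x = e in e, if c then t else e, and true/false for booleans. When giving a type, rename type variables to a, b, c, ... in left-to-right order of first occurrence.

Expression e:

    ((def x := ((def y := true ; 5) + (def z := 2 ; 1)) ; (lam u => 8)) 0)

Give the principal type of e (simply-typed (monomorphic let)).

Answer: Int

Working:
let y : Bool
  unify Int ~ Int
let z : Int
  unify Int ~ Int
let x : Int
\u._ : a -> Int
  unify a -> Int ~ Int -> b
  unify a ~ Int
  unify Int ~ b
_ _ : Int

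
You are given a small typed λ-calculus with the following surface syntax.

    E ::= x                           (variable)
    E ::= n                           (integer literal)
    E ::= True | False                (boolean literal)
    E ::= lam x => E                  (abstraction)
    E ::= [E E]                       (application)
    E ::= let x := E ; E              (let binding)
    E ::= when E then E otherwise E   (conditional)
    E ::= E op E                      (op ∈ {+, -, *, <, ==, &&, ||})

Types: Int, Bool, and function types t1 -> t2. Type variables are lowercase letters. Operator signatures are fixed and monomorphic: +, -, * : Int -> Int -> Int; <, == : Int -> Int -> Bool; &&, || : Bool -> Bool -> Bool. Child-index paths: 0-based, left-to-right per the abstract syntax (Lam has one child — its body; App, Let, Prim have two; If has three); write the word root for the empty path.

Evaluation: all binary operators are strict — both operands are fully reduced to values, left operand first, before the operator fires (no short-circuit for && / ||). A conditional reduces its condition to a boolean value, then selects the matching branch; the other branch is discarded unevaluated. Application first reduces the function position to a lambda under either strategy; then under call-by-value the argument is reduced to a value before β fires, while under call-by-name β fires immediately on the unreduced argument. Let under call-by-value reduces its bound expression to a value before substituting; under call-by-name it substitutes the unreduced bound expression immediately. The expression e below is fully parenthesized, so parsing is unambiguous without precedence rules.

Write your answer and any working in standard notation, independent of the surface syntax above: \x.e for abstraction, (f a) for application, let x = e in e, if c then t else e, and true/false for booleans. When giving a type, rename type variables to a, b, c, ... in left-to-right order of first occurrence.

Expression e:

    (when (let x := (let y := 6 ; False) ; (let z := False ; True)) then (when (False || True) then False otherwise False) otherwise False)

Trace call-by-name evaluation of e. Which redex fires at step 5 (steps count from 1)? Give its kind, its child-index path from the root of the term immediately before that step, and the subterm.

Answer: if at root : (if true then false else false)

Trace:
step 0: (if (let x = (let y = 6 in false) in (let z = false in true)) then (if (false || true) then false else false) else false)
step 1: [let@0] (if (let z = false in true) then (if (false || true) then false else false) else false)
step 2: [let@0] (if true then (if (false || true) then false else false) else false)
step 3: [if@root] (if (false || true) then false else false)
step 4: [delta@0] (if true then false else false)
step 5: [if@root] false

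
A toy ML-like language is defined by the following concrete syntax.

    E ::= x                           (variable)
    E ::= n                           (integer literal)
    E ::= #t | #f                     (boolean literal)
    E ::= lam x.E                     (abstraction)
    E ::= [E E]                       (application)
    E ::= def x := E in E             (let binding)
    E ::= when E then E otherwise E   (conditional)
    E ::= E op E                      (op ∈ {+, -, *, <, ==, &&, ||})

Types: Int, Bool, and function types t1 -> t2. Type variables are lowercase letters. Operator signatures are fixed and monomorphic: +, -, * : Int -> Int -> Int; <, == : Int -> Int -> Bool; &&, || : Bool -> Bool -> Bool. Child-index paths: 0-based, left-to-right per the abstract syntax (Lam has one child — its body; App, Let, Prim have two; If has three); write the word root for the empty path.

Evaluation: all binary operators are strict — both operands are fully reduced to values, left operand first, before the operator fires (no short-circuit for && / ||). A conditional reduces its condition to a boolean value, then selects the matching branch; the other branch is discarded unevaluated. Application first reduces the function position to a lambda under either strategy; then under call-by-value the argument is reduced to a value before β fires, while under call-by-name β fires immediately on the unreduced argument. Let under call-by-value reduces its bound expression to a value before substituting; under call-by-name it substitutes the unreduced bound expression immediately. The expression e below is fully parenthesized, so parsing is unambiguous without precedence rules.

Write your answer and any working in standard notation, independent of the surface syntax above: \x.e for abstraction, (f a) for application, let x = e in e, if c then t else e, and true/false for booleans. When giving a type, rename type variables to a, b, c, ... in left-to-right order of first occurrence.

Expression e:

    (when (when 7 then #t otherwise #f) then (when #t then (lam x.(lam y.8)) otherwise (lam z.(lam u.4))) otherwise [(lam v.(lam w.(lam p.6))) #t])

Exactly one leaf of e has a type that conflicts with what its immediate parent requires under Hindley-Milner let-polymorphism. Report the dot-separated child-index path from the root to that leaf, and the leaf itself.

Answer: 0.0 : 7

Trace:
  unify Int ~ Bool
  FAIL: mismatch Int ~ Bool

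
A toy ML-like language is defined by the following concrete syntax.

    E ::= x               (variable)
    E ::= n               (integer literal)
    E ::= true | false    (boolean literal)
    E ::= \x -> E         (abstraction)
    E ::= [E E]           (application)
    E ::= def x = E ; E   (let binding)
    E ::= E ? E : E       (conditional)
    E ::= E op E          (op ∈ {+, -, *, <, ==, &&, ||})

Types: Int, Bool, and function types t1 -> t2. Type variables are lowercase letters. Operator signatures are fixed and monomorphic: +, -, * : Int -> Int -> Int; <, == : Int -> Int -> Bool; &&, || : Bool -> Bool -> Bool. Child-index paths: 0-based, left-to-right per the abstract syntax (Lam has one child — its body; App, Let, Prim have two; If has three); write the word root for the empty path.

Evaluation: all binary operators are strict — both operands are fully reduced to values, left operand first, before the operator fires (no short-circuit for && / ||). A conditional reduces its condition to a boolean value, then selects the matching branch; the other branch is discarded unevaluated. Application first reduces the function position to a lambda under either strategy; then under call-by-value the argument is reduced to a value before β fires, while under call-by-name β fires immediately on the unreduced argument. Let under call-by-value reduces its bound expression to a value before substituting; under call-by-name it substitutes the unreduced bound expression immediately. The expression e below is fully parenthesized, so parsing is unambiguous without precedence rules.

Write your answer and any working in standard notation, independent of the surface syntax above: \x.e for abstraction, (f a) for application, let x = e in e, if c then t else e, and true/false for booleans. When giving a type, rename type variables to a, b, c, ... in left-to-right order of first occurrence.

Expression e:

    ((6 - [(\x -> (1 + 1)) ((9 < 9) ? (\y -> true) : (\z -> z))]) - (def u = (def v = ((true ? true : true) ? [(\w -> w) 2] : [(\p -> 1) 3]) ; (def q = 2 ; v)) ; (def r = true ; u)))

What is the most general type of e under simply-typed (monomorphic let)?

Answer: Int

Working:
  unify Int ~ Int
  unify Int ~ Int
  unify Int ~ Int
\x._ : a -> Int
  unify Int ~ Int
  unify Int ~ Int
  unify Bool ~ Bool
\y._ : b -> Bool
z : c
\z._ : c -> c
  unify b -> Bool ~ c -> c
  unify b ~ c
  unify Bool ~ c
  unify a -> Int ~ (Bool -> Bool) -> d
  unify a ~ Bool -> Bool
  unify Int ~ d
_ _ : Int
  unify Int ~ Int
  unify Int ~ Int
  unify Bool ~ Bool
  unify Bool ~ Bool
  unify Bool ~ Bool
w : e
\w._ : e -> e
  unify e -> e ~ Int -> f
  unify e ~ Int
  unify Int ~ f
_ _ : Int
\p._ : g -> Int
  unify g -> Int ~ Int -> h
  unify g ~ Int
  unify Int ~ h
_ _ : Int
  unify Int ~ Int
let v : Int
let q : Int
v : Int
let u : Int
let r : Bool
u : Int
  unify Int ~ Int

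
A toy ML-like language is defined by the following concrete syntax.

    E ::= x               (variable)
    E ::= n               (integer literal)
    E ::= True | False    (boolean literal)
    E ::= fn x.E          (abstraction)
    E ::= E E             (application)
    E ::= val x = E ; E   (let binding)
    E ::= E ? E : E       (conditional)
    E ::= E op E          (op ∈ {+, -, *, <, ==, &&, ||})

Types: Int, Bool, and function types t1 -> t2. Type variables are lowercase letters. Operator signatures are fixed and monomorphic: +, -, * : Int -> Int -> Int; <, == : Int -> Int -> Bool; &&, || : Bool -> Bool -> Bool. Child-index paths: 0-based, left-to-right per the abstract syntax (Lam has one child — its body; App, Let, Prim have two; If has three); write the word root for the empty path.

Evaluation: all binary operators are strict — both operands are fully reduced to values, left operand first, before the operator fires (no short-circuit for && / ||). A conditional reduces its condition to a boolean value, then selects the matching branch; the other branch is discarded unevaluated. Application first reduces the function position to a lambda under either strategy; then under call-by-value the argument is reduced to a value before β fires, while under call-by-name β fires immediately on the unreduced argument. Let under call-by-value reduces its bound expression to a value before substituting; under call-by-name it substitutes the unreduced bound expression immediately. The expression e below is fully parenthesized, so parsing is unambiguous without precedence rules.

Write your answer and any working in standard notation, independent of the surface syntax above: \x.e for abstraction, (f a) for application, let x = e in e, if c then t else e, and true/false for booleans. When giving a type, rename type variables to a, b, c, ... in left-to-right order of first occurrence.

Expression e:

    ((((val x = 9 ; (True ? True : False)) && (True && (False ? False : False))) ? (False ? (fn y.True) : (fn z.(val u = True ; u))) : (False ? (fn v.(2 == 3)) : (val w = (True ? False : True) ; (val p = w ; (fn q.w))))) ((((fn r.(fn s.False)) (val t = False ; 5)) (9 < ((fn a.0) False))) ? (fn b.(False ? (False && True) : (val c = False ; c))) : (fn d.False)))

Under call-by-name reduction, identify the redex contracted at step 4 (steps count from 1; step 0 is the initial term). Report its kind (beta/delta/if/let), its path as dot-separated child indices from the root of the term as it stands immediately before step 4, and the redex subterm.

Answer: delta at 0.0.1 : (true && false)

Trace:
step 0: ((if ((let x = 9 in (if true then true else false)) && (true && (if false then false else false))) then (if false then (\y.true) else (\z.(let u = true in u))) else (if false then (\v.(2 == 3)) else (let w = (if true then false else true) in (let p = w in (\q.w))))) (if (((\r.(\s.false)) (let t = false in 5)) (9 < ((\a.0) false))) then (\b.(if false then (false && true) else (let c = false in c))) else (\d.false)))
step 1: [let@0.0.0] ((if ((if true then true else false) && (true && (if false then false else false))) then (if false then (\y.true) else (\z.(let u = true in u))) else (if false then (\v.(2 == 3)) else (let w = (if true then false else true) in (let p = w in (\q.w))))) (if (((\r.(\s.false)) (let t = false in 5)) (9 < ((\a.0) false))) then (\b.(if false then (false && true) else (let c = false in c))) else (\d.false)))
step 2: [if@0.0.0] ((if (true && (true && (if false then false else false))) then (if false then (\y.true) else (\z.(let u = true in u))) else (if false then (\v.(2 == 3)) else (let w = (if true then false else true) in (let p = w in (\q.w))))) (if (((\r.(\s.false)) (let t = false in 5)) (9 < ((\a.0) false))) then (\b.(if false then (false && true) else (let c = false in c))) else (\d.false)))
step 3: [if@0.0.1.1] ((if (true && (true && false)) then (if false then (\y.true) else (\z.(let u = true in u))) else (if false then (\v.(2 == 3)) else (let w = (if true then false else true) in (let p = w in (\q.w))))) (if (((\r.(\s.false)) (let t = false in 5)) (9 < ((\a.0) false))) then (\b.(if false then (false && true) else (let c = false in c))) else (\d.false)))
step 4: [delta@0.0.1] ((if (true && false) then (if false then (\y.true) else (\z.(let u = true in u))) else (if false then (\v.(2 == 3)) else (let w = (if true then false else true) in (let p = w in (\q.w))))) (if (((\r.(\s.false)) (let t = false in 5)) (9 < ((\a.0) false))) then (\b.(if false then (false && true) else (let c = false in c))) else (\d.false)))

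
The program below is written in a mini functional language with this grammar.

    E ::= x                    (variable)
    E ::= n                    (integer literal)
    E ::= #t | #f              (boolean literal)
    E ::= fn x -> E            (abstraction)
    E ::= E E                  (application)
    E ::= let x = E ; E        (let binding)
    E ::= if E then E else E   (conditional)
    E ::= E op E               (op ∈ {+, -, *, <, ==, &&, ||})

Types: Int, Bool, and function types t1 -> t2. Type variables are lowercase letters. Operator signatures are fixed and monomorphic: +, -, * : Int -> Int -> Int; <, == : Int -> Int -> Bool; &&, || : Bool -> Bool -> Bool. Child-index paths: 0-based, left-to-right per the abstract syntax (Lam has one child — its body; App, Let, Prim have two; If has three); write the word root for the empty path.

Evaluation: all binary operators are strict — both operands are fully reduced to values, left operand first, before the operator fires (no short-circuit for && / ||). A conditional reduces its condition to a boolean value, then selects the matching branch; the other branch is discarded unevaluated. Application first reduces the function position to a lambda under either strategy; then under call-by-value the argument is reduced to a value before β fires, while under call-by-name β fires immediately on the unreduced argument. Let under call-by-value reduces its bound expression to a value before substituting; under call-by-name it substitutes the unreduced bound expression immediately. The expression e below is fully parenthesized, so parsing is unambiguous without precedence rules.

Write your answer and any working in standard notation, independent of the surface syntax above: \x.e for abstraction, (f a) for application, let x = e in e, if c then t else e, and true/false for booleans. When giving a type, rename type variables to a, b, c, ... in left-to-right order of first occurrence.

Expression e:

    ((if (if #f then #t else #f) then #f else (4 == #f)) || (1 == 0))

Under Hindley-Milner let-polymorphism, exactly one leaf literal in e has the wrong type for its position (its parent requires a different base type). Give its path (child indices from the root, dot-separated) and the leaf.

Answer: 0.2.1 : false

Working:
  unify Bool ~ Bool
  unify Bool ~ Bool
  unify Bool ~ Bool
  unify Int ~ Int
  unify Bool ~ Int
  FAIL: mismatch Bool ~ Int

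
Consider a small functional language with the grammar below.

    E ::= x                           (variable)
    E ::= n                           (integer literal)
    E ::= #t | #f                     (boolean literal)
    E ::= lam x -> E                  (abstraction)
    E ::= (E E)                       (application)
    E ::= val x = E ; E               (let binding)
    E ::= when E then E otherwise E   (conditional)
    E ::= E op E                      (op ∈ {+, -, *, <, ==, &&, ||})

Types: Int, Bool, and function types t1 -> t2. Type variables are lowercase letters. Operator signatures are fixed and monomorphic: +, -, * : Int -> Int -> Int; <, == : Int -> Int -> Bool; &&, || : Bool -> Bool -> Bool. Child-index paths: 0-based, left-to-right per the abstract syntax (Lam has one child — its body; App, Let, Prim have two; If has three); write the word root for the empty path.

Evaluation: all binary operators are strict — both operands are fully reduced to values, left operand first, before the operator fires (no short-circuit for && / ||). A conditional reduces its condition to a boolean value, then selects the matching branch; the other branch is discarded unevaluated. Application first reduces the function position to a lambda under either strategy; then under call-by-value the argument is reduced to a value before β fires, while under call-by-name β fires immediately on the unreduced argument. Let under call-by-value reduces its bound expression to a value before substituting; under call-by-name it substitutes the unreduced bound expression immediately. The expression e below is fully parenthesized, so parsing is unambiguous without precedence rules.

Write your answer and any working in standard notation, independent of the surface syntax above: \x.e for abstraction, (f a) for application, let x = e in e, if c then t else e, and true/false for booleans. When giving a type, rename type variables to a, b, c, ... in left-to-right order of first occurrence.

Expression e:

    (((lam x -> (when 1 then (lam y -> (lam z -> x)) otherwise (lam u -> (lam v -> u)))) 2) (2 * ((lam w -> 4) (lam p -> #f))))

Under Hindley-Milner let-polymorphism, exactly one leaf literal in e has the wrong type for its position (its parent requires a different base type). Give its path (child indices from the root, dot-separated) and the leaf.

Derivation:
  unify Int ~ Bool
  FAIL: mismatch Int ~ Bool

Answer: 0.0.0.0 : 1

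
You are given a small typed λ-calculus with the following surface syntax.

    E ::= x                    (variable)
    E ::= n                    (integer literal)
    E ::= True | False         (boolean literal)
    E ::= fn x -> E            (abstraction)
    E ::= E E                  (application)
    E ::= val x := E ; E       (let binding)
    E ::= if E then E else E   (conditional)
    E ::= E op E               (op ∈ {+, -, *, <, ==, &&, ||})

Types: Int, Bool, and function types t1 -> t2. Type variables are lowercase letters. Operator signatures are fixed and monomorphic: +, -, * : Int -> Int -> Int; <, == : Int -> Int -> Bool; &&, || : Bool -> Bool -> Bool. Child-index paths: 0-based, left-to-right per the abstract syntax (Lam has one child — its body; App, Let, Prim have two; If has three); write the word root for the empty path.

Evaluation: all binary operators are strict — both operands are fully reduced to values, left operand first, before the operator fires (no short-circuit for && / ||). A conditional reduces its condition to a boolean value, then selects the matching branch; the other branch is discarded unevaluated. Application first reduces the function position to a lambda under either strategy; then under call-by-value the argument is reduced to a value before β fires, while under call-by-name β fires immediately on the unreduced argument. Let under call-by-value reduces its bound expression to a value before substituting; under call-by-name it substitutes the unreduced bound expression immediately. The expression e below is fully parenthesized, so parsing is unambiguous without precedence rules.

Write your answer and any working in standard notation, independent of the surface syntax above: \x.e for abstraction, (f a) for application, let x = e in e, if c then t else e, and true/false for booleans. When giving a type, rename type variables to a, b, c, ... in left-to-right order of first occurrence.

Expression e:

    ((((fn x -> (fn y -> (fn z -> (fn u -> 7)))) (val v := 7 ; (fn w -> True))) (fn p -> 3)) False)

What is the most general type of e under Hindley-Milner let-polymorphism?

Trace:
\u._ : d -> Int
\z._ : c -> d -> Int
\y._ : b -> c -> d -> Int
\x._ : a -> b -> c -> d -> Int
let v : Int
\w._ : e -> Bool
  unify a -> b -> c -> d -> Int ~ (e -> Bool) -> f
  unify a ~ e -> Bool
  unify b -> c -> d -> Int ~ f
_ _ : b -> c -> d -> Int
\p._ : g -> Int
  unify b -> c -> d -> Int ~ (g -> Int) -> h
  unify b ~ g -> Int
  unify c -> d -> Int ~ h
_ _ : c -> d -> Int
  unify c -> d -> Int ~ Bool -> i
  unify c ~ Bool
  unify d -> Int ~ i
_ _ : d -> Int

Answer: a -> Int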